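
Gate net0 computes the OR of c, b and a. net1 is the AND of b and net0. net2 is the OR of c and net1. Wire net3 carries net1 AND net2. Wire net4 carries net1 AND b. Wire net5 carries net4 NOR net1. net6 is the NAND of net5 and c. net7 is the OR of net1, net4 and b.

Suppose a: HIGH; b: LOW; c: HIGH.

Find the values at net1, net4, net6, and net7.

net1 = LOW, net4 = LOW, net6 = LOW, net7 = LOW

net0 = c OR b OR a = HIGH OR LOW OR HIGH = HIGH
net1 = b AND net0 = LOW AND HIGH = LOW
net4 = net1 AND b = LOW AND LOW = LOW
net5 = net4 NOR net1 = LOW NOR LOW = HIGH
net6 = net5 NAND c = HIGH NAND HIGH = LOW
net7 = net1 OR net4 OR b = LOW OR LOW OR LOW = LOW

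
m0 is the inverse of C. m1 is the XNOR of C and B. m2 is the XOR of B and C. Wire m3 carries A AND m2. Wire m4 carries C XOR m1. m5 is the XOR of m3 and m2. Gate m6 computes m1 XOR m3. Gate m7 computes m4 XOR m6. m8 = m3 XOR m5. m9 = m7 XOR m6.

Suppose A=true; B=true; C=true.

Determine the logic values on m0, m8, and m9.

m0 = false  m8 = false  m9 = false

m0 = NOT C = NOT true = false
m1 = C XNOR B = true XNOR true = true
m2 = B XOR C = true XOR true = false
m3 = A AND m2 = true AND false = false
m4 = C XOR m1 = true XOR true = false
m5 = m3 XOR m2 = false XOR false = false
m6 = m1 XOR m3 = true XOR false = true
m7 = m4 XOR m6 = false XOR true = true
m8 = m3 XOR m5 = false XOR false = false
m9 = m7 XOR m6 = true XOR true = false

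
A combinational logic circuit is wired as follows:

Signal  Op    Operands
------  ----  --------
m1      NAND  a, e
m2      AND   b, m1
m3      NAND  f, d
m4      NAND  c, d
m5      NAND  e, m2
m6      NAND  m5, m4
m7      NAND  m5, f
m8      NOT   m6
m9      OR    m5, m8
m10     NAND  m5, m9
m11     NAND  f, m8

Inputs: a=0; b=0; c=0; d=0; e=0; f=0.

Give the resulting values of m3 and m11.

m3 = 1, m11 = 1

m1 = a NAND e = 0 NAND 0 = 1
m2 = b AND m1 = 0 AND 1 = 0
m3 = f NAND d = 0 NAND 0 = 1
m4 = c NAND d = 0 NAND 0 = 1
m5 = e NAND m2 = 0 NAND 0 = 1
m6 = m5 NAND m4 = 1 NAND 1 = 0
m8 = NOT m6 = NOT 0 = 1
m11 = f NAND m8 = 0 NAND 1 = 1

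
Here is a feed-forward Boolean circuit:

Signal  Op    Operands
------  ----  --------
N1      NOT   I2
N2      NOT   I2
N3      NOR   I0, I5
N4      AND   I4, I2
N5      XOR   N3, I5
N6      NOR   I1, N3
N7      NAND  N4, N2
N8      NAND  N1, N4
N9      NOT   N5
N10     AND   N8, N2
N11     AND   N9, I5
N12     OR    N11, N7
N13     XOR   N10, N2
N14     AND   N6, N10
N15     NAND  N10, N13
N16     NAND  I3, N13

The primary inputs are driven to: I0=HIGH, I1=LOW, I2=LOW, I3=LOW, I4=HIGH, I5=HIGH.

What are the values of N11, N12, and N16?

N11 = LOW  N12 = HIGH  N16 = HIGH

N1 = NOT I2 = NOT LOW = HIGH
N2 = NOT I2 = NOT LOW = HIGH
N3 = I0 NOR I5 = HIGH NOR HIGH = LOW
N4 = I4 AND I2 = HIGH AND LOW = LOW
N5 = N3 XOR I5 = LOW XOR HIGH = HIGH
N7 = N4 NAND N2 = LOW NAND HIGH = HIGH
N8 = N1 NAND N4 = HIGH NAND LOW = HIGH
N9 = NOT N5 = NOT HIGH = LOW
N10 = N8 AND N2 = HIGH AND HIGH = HIGH
N11 = N9 AND I5 = LOW AND HIGH = LOW
N12 = N11 OR N7 = LOW OR HIGH = HIGH
N13 = N10 XOR N2 = HIGH XOR HIGH = LOW
N16 = I3 NAND N13 = LOW NAND LOW = HIGH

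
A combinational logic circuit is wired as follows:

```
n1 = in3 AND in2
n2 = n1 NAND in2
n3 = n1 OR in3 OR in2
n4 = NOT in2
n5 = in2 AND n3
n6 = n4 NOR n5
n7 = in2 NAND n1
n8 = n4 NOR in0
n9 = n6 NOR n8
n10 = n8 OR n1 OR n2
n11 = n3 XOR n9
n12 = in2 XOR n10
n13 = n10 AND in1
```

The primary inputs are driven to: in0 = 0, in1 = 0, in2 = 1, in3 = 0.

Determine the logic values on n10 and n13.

n10 = 1  n13 = 0

n1 = in3 AND in2 = 0 AND 1 = 0
n2 = n1 NAND in2 = 0 NAND 1 = 1
n4 = NOT in2 = NOT 1 = 0
n8 = n4 NOR in0 = 0 NOR 0 = 1
n10 = n8 OR n1 OR n2 = 1 OR 0 OR 1 = 1
n13 = n10 AND in1 = 1 AND 0 = 0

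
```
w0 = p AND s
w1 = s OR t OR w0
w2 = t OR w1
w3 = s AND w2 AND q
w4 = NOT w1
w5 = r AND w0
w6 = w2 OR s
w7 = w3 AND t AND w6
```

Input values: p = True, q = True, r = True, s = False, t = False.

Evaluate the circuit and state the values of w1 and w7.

w1 = False; w7 = False

w0 = p AND s = True AND False = False
w1 = s OR t OR w0 = False OR False OR False = False
w2 = t OR w1 = False OR False = False
w3 = s AND w2 AND q = False AND False AND True = False
w6 = w2 OR s = False OR False = False
w7 = w3 AND t AND w6 = False AND False AND False = False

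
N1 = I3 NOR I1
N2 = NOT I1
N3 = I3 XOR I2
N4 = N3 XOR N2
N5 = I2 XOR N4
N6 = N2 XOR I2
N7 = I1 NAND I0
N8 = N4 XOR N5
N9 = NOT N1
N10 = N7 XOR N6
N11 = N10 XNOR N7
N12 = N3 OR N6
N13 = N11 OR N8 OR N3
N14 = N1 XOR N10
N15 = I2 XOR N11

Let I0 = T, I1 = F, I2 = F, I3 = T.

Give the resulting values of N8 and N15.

N2 = NOT I1 = NOT F = T
N3 = I3 XOR I2 = T XOR F = T
N4 = N3 XOR N2 = T XOR T = F
N5 = I2 XOR N4 = F XOR F = F
N6 = N2 XOR I2 = T XOR F = T
N7 = I1 NAND I0 = F NAND T = T
N8 = N4 XOR N5 = F XOR F = F
N10 = N7 XOR N6 = T XOR T = F
N11 = N10 XNOR N7 = F XNOR T = F
N15 = I2 XOR N11 = F XOR F = F

N8 = F, N15 = F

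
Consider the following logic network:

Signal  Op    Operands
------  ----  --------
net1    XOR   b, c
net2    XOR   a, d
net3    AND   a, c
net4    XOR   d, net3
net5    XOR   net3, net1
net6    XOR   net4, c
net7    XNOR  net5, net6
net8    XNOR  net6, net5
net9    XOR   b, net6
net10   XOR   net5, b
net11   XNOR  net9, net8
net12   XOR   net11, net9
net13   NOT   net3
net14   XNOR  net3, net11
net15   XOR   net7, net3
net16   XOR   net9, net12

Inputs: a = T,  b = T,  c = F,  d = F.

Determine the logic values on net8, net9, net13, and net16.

net1 = b XOR c = T XOR F = T
net3 = a AND c = T AND F = F
net4 = d XOR net3 = F XOR F = F
net5 = net3 XOR net1 = F XOR T = T
net6 = net4 XOR c = F XOR F = F
net8 = net6 XNOR net5 = F XNOR T = F
net9 = b XOR net6 = T XOR F = T
net11 = net9 XNOR net8 = T XNOR F = F
net12 = net11 XOR net9 = F XOR T = T
net13 = NOT net3 = NOT F = T
net16 = net9 XOR net12 = T XOR T = F

net8 = F; net9 = T; net13 = T; net16 = F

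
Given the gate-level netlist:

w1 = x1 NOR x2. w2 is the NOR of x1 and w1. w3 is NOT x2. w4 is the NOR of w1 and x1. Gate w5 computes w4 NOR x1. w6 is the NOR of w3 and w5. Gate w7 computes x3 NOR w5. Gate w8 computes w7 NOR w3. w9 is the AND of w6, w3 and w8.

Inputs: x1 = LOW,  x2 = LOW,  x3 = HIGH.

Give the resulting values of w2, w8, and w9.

w2 = LOW  w8 = LOW  w9 = LOW

w1 = x1 NOR x2 = LOW NOR LOW = HIGH
w2 = x1 NOR w1 = LOW NOR HIGH = LOW
w3 = NOT x2 = NOT LOW = HIGH
w4 = w1 NOR x1 = HIGH NOR LOW = LOW
w5 = w4 NOR x1 = LOW NOR LOW = HIGH
w6 = w3 NOR w5 = HIGH NOR HIGH = LOW
w7 = x3 NOR w5 = HIGH NOR HIGH = LOW
w8 = w7 NOR w3 = LOW NOR HIGH = LOW
w9 = w6 AND w3 AND w8 = LOW AND HIGH AND LOW = LOW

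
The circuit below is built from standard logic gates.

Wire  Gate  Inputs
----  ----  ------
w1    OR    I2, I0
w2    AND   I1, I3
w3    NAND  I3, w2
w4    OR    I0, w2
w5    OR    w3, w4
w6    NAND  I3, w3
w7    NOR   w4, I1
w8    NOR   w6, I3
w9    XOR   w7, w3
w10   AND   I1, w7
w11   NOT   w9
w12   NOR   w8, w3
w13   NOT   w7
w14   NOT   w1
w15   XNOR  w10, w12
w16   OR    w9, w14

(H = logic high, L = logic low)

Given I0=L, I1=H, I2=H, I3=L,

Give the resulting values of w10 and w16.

w10 = L  w16 = H

w1 = I2 OR I0 = H OR L = H
w2 = I1 AND I3 = H AND L = L
w3 = I3 NAND w2 = L NAND L = H
w4 = I0 OR w2 = L OR L = L
w7 = w4 NOR I1 = L NOR H = L
w9 = w7 XOR w3 = L XOR H = H
w10 = I1 AND w7 = H AND L = L
w14 = NOT w1 = NOT H = L
w16 = w9 OR w14 = H OR L = H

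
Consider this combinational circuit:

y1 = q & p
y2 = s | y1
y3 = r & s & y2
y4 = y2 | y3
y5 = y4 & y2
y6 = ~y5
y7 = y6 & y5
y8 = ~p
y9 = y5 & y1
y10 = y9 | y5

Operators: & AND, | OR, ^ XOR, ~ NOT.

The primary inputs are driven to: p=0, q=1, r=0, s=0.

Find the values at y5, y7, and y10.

y5 = 0  y7 = 0  y10 = 0

y1 = q AND p = 1 AND 0 = 0
y2 = s OR y1 = 0 OR 0 = 0
y3 = r AND s AND y2 = 0 AND 0 AND 0 = 0
y4 = y2 OR y3 = 0 OR 0 = 0
y5 = y4 AND y2 = 0 AND 0 = 0
y6 = NOT y5 = NOT 0 = 1
y7 = y6 AND y5 = 1 AND 0 = 0
y9 = y5 AND y1 = 0 AND 0 = 0
y10 = y9 OR y5 = 0 OR 0 = 0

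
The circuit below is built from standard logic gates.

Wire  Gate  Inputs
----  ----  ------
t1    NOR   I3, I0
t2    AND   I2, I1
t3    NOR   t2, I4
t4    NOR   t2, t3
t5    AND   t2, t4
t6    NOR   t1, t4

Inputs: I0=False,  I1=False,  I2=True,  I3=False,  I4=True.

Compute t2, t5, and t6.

t2 = False, t5 = False, t6 = False

t1 = I3 NOR I0 = False NOR False = True
t2 = I2 AND I1 = True AND False = False
t3 = t2 NOR I4 = False NOR True = False
t4 = t2 NOR t3 = False NOR False = True
t5 = t2 AND t4 = False AND True = False
t6 = t1 NOR t4 = True NOR True = False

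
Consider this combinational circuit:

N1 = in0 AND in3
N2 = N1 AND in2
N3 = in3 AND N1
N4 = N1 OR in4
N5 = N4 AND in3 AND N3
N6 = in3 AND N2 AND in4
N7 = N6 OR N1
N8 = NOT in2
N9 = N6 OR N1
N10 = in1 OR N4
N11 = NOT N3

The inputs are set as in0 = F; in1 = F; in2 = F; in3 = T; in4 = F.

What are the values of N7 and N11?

N1 = in0 AND in3 = F AND T = F
N2 = N1 AND in2 = F AND F = F
N3 = in3 AND N1 = T AND F = F
N6 = in3 AND N2 AND in4 = T AND F AND F = F
N7 = N6 OR N1 = F OR F = F
N11 = NOT N3 = NOT F = T

N7 = F; N11 = T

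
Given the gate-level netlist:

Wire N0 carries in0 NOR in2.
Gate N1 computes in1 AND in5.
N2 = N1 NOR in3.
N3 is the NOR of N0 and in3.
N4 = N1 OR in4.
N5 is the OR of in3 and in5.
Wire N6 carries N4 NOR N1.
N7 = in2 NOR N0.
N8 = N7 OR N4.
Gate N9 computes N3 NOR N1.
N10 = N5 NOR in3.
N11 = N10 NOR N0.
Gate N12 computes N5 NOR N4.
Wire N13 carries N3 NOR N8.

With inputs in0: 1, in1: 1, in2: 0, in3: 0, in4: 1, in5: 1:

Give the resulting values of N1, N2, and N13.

N1 = 1  N2 = 0  N13 = 0

N0 = in0 NOR in2 = 1 NOR 0 = 0
N1 = in1 AND in5 = 1 AND 1 = 1
N2 = N1 NOR in3 = 1 NOR 0 = 0
N3 = N0 NOR in3 = 0 NOR 0 = 1
N4 = N1 OR in4 = 1 OR 1 = 1
N7 = in2 NOR N0 = 0 NOR 0 = 1
N8 = N7 OR N4 = 1 OR 1 = 1
N13 = N3 NOR N8 = 1 NOR 1 = 0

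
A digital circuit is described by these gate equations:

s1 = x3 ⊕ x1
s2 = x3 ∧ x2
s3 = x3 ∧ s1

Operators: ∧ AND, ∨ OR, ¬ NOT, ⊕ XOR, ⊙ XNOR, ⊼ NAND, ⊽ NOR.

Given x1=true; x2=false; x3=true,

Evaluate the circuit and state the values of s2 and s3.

s1 = x3 XOR x1 = true XOR true = false
s2 = x3 AND x2 = true AND false = false
s3 = x3 AND s1 = true AND false = false

s2 = false, s3 = false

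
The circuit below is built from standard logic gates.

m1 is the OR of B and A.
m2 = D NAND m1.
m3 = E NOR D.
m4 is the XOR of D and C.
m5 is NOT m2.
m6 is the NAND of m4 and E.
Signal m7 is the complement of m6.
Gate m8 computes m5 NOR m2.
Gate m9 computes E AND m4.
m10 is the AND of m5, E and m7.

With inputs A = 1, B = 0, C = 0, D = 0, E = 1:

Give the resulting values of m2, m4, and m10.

m2 = 1; m4 = 0; m10 = 0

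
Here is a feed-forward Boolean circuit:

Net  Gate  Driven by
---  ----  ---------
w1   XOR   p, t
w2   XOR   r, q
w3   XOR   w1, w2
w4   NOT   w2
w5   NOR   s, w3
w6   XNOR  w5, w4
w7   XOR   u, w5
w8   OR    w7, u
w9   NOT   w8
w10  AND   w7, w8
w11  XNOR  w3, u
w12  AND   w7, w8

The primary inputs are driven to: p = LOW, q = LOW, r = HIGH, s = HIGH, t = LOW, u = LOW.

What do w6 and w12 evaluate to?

w6 = HIGH, w12 = LOW

w1 = p XOR t = LOW XOR LOW = LOW
w2 = r XOR q = HIGH XOR LOW = HIGH
w3 = w1 XOR w2 = LOW XOR HIGH = HIGH
w4 = NOT w2 = NOT HIGH = LOW
w5 = s NOR w3 = HIGH NOR HIGH = LOW
w6 = w5 XNOR w4 = LOW XNOR LOW = HIGH
w7 = u XOR w5 = LOW XOR LOW = LOW
w8 = w7 OR u = LOW OR LOW = LOW
w12 = w7 AND w8 = LOW AND LOW = LOW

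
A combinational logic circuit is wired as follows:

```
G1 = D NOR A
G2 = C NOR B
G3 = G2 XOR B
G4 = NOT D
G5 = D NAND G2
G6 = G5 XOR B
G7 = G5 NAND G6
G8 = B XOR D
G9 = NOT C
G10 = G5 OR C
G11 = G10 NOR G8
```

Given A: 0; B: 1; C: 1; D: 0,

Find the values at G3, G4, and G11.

G2 = C NOR B = 1 NOR 1 = 0
G3 = G2 XOR B = 0 XOR 1 = 1
G4 = NOT D = NOT 0 = 1
G5 = D NAND G2 = 0 NAND 0 = 1
G8 = B XOR D = 1 XOR 0 = 1
G10 = G5 OR C = 1 OR 1 = 1
G11 = G10 NOR G8 = 1 NOR 1 = 0

G3 = 1; G4 = 1; G11 = 0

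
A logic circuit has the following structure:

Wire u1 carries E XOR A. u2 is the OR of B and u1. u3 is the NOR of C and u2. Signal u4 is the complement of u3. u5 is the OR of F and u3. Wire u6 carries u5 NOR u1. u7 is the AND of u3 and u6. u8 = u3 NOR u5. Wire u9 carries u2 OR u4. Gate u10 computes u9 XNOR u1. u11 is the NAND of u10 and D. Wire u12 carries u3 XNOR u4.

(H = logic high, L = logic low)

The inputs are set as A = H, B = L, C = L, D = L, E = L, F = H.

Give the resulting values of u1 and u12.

u1 = H, u12 = L

u1 = E XOR A = L XOR H = H
u2 = B OR u1 = L OR H = H
u3 = C NOR u2 = L NOR H = L
u4 = NOT u3 = NOT L = H
u12 = u3 XNOR u4 = L XNOR H = L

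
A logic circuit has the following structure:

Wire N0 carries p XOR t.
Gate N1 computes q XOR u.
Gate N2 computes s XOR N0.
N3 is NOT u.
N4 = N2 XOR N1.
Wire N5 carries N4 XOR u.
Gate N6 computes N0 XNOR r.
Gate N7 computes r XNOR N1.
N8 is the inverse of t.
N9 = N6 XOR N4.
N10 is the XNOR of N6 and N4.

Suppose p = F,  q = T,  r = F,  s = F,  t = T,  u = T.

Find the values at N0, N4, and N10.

N0 = p XOR t = F XOR T = T
N1 = q XOR u = T XOR T = F
N2 = s XOR N0 = F XOR T = T
N4 = N2 XOR N1 = T XOR F = T
N6 = N0 XNOR r = T XNOR F = F
N10 = N6 XNOR N4 = F XNOR T = F

N0 = T, N4 = T, N10 = F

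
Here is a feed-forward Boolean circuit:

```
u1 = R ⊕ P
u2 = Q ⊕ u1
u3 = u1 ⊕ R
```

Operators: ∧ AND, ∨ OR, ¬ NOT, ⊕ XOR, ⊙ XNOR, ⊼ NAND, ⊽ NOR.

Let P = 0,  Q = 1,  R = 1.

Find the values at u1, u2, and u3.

u1 = R XOR P = 1 XOR 0 = 1
u2 = Q XOR u1 = 1 XOR 1 = 0
u3 = u1 XOR R = 1 XOR 1 = 0

u1 = 1, u2 = 0, u3 = 0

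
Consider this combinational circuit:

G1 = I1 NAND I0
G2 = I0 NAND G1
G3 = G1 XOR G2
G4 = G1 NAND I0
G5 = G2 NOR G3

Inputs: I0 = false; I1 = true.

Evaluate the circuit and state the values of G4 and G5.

G1 = I1 NAND I0 = true NAND false = true
G2 = I0 NAND G1 = false NAND true = true
G3 = G1 XOR G2 = true XOR true = false
G4 = G1 NAND I0 = true NAND false = true
G5 = G2 NOR G3 = true NOR false = false

G4 = true  G5 = false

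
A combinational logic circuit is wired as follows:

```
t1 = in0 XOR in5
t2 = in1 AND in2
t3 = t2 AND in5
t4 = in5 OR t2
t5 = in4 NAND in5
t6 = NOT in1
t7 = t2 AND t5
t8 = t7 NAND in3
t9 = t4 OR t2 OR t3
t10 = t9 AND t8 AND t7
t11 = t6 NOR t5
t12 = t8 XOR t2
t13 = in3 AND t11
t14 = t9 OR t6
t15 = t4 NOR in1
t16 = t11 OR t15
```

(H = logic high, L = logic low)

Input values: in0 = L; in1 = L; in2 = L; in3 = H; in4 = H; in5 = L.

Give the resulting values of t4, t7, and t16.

t2 = in1 AND in2 = L AND L = L
t4 = in5 OR t2 = L OR L = L
t5 = in4 NAND in5 = H NAND L = H
t6 = NOT in1 = NOT L = H
t7 = t2 AND t5 = L AND H = L
t11 = t6 NOR t5 = H NOR H = L
t15 = t4 NOR in1 = L NOR L = H
t16 = t11 OR t15 = L OR H = H

t4 = L, t7 = L, t16 = H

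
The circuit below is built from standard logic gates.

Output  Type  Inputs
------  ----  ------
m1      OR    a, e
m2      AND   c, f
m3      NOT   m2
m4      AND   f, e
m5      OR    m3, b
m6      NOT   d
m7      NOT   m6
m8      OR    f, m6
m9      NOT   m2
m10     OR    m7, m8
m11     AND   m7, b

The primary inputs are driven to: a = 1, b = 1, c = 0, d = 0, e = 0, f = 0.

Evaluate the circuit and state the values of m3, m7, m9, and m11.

m2 = c AND f = 0 AND 0 = 0
m3 = NOT m2 = NOT 0 = 1
m6 = NOT d = NOT 0 = 1
m7 = NOT m6 = NOT 1 = 0
m9 = NOT m2 = NOT 0 = 1
m11 = m7 AND b = 0 AND 1 = 0

m3 = 1, m7 = 0, m9 = 1, m11 = 0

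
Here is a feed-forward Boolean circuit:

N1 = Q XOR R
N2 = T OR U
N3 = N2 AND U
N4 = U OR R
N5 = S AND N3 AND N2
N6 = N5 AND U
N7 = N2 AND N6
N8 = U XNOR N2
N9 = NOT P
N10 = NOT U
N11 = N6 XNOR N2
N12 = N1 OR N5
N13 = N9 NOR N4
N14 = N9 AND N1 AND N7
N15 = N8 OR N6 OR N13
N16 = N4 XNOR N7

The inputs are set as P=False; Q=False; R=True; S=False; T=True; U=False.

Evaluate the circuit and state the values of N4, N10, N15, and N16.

N4 = True; N10 = True; N15 = False; N16 = False

N2 = T OR U = True OR False = True
N3 = N2 AND U = True AND False = False
N4 = U OR R = False OR True = True
N5 = S AND N3 AND N2 = False AND False AND True = False
N6 = N5 AND U = False AND False = False
N7 = N2 AND N6 = True AND False = False
N8 = U XNOR N2 = False XNOR True = False
N9 = NOT P = NOT False = True
N10 = NOT U = NOT False = True
N13 = N9 NOR N4 = True NOR True = False
N15 = N8 OR N6 OR N13 = False OR False OR False = False
N16 = N4 XNOR N7 = True XNOR False = False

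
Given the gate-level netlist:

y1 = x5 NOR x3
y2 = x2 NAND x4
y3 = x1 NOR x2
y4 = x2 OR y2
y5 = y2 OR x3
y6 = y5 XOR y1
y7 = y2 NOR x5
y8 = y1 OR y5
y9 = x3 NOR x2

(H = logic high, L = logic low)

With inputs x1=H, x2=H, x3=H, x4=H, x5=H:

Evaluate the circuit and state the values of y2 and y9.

y2 = x2 NAND x4 = H NAND H = L
y9 = x3 NOR x2 = H NOR H = L

y2 = L  y9 = L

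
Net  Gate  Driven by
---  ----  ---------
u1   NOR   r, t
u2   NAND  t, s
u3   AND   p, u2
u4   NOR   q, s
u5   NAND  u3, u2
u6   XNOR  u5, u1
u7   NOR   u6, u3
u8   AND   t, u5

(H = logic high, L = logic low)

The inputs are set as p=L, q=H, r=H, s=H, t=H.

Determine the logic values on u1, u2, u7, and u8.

u1 = L, u2 = L, u7 = H, u8 = H

u1 = r NOR t = H NOR H = L
u2 = t NAND s = H NAND H = L
u3 = p AND u2 = L AND L = L
u5 = u3 NAND u2 = L NAND L = H
u6 = u5 XNOR u1 = H XNOR L = L
u7 = u6 NOR u3 = L NOR L = H
u8 = t AND u5 = H AND H = H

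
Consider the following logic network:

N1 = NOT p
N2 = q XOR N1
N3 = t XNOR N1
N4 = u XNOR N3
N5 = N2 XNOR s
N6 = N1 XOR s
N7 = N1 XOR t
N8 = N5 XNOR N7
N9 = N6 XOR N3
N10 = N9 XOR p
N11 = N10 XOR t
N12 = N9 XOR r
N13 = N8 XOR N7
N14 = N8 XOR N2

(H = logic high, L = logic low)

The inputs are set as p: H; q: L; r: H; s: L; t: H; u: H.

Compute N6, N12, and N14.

N6 = L  N12 = H  N14 = H

N1 = NOT p = NOT H = L
N2 = q XOR N1 = L XOR L = L
N3 = t XNOR N1 = H XNOR L = L
N5 = N2 XNOR s = L XNOR L = H
N6 = N1 XOR s = L XOR L = L
N7 = N1 XOR t = L XOR H = H
N8 = N5 XNOR N7 = H XNOR H = H
N9 = N6 XOR N3 = L XOR L = L
N12 = N9 XOR r = L XOR H = H
N14 = N8 XOR N2 = H XOR L = H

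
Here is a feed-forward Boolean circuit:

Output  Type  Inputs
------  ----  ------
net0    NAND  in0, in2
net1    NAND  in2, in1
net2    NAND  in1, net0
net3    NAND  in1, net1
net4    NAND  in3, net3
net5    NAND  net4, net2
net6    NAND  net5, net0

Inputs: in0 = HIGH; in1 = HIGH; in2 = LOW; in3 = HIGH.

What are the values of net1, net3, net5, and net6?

net1 = HIGH; net3 = LOW; net5 = HIGH; net6 = LOW

net0 = in0 NAND in2 = HIGH NAND LOW = HIGH
net1 = in2 NAND in1 = LOW NAND HIGH = HIGH
net2 = in1 NAND net0 = HIGH NAND HIGH = LOW
net3 = in1 NAND net1 = HIGH NAND HIGH = LOW
net4 = in3 NAND net3 = HIGH NAND LOW = HIGH
net5 = net4 NAND net2 = HIGH NAND LOW = HIGH
net6 = net5 NAND net0 = HIGH NAND HIGH = LOW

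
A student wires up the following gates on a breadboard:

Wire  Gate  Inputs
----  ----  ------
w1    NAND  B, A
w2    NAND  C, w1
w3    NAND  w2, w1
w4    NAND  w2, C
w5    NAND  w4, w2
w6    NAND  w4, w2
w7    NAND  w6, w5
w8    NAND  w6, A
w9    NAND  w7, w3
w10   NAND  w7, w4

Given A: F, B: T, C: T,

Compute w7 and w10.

w1 = B NAND A = T NAND F = T
w2 = C NAND w1 = T NAND T = F
w4 = w2 NAND C = F NAND T = T
w5 = w4 NAND w2 = T NAND F = T
w6 = w4 NAND w2 = T NAND F = T
w7 = w6 NAND w5 = T NAND T = F
w10 = w7 NAND w4 = F NAND T = T

w7 = F; w10 = T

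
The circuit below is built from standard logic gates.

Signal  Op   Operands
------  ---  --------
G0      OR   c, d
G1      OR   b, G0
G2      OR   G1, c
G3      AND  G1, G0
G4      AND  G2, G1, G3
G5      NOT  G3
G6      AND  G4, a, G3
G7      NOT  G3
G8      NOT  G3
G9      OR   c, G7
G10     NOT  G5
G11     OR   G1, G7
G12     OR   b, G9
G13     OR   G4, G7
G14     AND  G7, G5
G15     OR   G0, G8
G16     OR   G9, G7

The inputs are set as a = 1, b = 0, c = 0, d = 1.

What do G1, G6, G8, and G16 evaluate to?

G0 = c OR d = 0 OR 1 = 1
G1 = b OR G0 = 0 OR 1 = 1
G2 = G1 OR c = 1 OR 0 = 1
G3 = G1 AND G0 = 1 AND 1 = 1
G4 = G2 AND G1 AND G3 = 1 AND 1 AND 1 = 1
G6 = G4 AND a AND G3 = 1 AND 1 AND 1 = 1
G7 = NOT G3 = NOT 1 = 0
G8 = NOT G3 = NOT 1 = 0
G9 = c OR G7 = 0 OR 0 = 0
G16 = G9 OR G7 = 0 OR 0 = 0

G1 = 1, G6 = 1, G8 = 0, G16 = 0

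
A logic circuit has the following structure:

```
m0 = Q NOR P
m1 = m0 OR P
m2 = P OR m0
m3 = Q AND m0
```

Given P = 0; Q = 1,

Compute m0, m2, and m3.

m0 = Q NOR P = 1 NOR 0 = 0
m2 = P OR m0 = 0 OR 0 = 0
m3 = Q AND m0 = 1 AND 0 = 0

m0 = 0, m2 = 0, m3 = 0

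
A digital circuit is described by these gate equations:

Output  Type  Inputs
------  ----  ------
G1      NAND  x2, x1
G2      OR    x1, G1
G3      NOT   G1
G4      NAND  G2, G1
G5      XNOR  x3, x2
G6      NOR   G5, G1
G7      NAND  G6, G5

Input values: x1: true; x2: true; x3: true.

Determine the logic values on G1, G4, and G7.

G1 = false  G4 = true  G7 = true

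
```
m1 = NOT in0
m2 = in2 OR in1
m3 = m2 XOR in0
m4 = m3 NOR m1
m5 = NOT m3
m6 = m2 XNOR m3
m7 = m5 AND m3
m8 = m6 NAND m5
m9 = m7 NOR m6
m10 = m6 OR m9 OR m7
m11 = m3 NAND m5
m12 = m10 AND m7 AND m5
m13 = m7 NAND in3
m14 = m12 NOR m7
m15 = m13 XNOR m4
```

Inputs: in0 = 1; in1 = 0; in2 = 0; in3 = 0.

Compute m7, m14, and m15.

m7 = 0  m14 = 1  m15 = 0

m1 = NOT in0 = NOT 1 = 0
m2 = in2 OR in1 = 0 OR 0 = 0
m3 = m2 XOR in0 = 0 XOR 1 = 1
m4 = m3 NOR m1 = 1 NOR 0 = 0
m5 = NOT m3 = NOT 1 = 0
m6 = m2 XNOR m3 = 0 XNOR 1 = 0
m7 = m5 AND m3 = 0 AND 1 = 0
m9 = m7 NOR m6 = 0 NOR 0 = 1
m10 = m6 OR m9 OR m7 = 0 OR 1 OR 0 = 1
m12 = m10 AND m7 AND m5 = 1 AND 0 AND 0 = 0
m13 = m7 NAND in3 = 0 NAND 0 = 1
m14 = m12 NOR m7 = 0 NOR 0 = 1
m15 = m13 XNOR m4 = 1 XNOR 0 = 0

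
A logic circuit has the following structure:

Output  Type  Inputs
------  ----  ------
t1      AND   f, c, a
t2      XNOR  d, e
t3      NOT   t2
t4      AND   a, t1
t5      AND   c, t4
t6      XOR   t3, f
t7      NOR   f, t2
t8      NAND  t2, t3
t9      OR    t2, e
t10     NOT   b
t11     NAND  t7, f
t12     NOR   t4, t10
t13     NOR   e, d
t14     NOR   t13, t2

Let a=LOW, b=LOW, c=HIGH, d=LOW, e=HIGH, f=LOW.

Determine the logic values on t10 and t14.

t2 = d XNOR e = LOW XNOR HIGH = LOW
t10 = NOT b = NOT LOW = HIGH
t13 = e NOR d = HIGH NOR LOW = LOW
t14 = t13 NOR t2 = LOW NOR LOW = HIGH

t10 = HIGH  t14 = HIGH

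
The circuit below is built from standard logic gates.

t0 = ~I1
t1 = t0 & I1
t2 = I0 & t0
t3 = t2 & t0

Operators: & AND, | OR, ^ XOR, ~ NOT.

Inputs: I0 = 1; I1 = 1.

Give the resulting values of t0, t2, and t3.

t0 = NOT I1 = NOT 1 = 0
t2 = I0 AND t0 = 1 AND 0 = 0
t3 = t2 AND t0 = 0 AND 0 = 0

t0 = 0, t2 = 0, t3 = 0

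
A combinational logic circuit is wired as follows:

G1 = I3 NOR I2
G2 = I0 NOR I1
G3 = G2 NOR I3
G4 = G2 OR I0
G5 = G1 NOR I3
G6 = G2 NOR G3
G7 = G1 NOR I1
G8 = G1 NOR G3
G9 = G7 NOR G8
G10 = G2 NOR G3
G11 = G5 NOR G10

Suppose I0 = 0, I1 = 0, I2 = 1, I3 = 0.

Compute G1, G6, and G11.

G1 = I3 NOR I2 = 0 NOR 1 = 0
G2 = I0 NOR I1 = 0 NOR 0 = 1
G3 = G2 NOR I3 = 1 NOR 0 = 0
G5 = G1 NOR I3 = 0 NOR 0 = 1
G6 = G2 NOR G3 = 1 NOR 0 = 0
G10 = G2 NOR G3 = 1 NOR 0 = 0
G11 = G5 NOR G10 = 1 NOR 0 = 0

G1 = 0  G6 = 0  G11 = 0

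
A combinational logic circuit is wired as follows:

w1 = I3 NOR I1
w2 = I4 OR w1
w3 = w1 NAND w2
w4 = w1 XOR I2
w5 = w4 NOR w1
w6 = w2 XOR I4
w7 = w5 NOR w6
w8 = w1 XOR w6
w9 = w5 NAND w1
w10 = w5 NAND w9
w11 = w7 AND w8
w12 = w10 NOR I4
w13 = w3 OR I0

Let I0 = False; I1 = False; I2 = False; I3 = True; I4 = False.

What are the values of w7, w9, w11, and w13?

w7 = False, w9 = True, w11 = False, w13 = True

w1 = I3 NOR I1 = True NOR False = False
w2 = I4 OR w1 = False OR False = False
w3 = w1 NAND w2 = False NAND False = True
w4 = w1 XOR I2 = False XOR False = False
w5 = w4 NOR w1 = False NOR False = True
w6 = w2 XOR I4 = False XOR False = False
w7 = w5 NOR w6 = True NOR False = False
w8 = w1 XOR w6 = False XOR False = False
w9 = w5 NAND w1 = True NAND False = True
w11 = w7 AND w8 = False AND False = False
w13 = w3 OR I0 = True OR False = True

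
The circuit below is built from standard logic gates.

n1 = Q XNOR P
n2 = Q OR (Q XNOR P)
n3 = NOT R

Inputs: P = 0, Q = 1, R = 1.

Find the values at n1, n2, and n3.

n1 = 0; n2 = 1; n3 = 0

n1 = 1 XNOR 0 = 0
n2 = 1 OR (1 XNOR 0) = 1
n3 = NOT 1 = 0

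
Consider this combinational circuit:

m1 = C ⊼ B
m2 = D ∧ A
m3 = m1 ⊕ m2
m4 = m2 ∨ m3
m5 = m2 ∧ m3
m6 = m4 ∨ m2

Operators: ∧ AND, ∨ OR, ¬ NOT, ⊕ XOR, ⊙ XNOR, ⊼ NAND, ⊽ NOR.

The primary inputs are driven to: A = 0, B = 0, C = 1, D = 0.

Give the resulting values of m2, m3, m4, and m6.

m2 = 0  m3 = 1  m4 = 1  m6 = 1

m1 = C NAND B = 1 NAND 0 = 1
m2 = D AND A = 0 AND 0 = 0
m3 = m1 XOR m2 = 1 XOR 0 = 1
m4 = m2 OR m3 = 0 OR 1 = 1
m6 = m4 OR m2 = 1 OR 0 = 1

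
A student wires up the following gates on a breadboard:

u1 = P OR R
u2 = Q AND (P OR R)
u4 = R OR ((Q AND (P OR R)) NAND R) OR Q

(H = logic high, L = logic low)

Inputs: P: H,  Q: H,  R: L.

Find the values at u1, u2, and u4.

u1 = H  u2 = H  u4 = H

u1 = H OR L = H
u2 = H AND (H OR L) = H
u4 = L OR ((H AND (H OR L)) NAND L) OR H = H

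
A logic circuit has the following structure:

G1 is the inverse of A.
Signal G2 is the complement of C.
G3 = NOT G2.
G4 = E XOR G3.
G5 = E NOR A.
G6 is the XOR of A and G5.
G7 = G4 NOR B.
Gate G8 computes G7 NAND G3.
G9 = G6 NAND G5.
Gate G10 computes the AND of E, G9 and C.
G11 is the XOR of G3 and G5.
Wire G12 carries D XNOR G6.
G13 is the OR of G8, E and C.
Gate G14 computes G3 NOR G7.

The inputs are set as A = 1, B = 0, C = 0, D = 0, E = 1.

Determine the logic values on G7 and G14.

G2 = NOT C = NOT 0 = 1
G3 = NOT G2 = NOT 1 = 0
G4 = E XOR G3 = 1 XOR 0 = 1
G7 = G4 NOR B = 1 NOR 0 = 0
G14 = G3 NOR G7 = 0 NOR 0 = 1

G7 = 0  G14 = 1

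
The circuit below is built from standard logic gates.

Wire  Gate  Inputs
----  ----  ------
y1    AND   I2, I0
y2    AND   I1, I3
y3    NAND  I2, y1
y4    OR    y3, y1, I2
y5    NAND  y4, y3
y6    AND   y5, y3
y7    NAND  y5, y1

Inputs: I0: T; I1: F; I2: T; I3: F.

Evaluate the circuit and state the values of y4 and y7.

y1 = I2 AND I0 = T AND T = T
y3 = I2 NAND y1 = T NAND T = F
y4 = y3 OR y1 OR I2 = F OR T OR T = T
y5 = y4 NAND y3 = T NAND F = T
y7 = y5 NAND y1 = T NAND T = F

y4 = T; y7 = F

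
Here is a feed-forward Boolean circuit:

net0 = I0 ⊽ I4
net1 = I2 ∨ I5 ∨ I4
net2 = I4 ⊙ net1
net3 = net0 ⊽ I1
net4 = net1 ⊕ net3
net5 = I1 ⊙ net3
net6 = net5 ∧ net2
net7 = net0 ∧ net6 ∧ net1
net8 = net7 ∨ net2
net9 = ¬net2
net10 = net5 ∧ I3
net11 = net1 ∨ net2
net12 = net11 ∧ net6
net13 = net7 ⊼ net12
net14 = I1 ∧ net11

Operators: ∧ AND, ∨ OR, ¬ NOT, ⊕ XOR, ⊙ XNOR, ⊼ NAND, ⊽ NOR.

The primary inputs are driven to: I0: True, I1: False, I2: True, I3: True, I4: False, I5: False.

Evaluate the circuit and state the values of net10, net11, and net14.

net10 = False; net11 = True; net14 = False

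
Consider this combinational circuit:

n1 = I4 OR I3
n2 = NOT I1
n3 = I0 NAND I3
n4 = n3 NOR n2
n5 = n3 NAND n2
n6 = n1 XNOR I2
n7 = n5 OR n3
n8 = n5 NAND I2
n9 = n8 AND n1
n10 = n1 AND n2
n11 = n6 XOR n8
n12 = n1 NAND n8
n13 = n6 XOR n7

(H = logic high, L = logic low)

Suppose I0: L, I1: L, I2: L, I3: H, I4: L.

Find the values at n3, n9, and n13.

n3 = H, n9 = H, n13 = H

n1 = I4 OR I3 = L OR H = H
n2 = NOT I1 = NOT L = H
n3 = I0 NAND I3 = L NAND H = H
n5 = n3 NAND n2 = H NAND H = L
n6 = n1 XNOR I2 = H XNOR L = L
n7 = n5 OR n3 = L OR H = H
n8 = n5 NAND I2 = L NAND L = H
n9 = n8 AND n1 = H AND H = H
n13 = n6 XOR n7 = L XOR H = H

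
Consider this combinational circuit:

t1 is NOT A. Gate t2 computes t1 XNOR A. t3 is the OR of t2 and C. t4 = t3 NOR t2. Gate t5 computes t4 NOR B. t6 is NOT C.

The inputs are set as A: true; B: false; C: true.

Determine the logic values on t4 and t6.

t4 = false, t6 = false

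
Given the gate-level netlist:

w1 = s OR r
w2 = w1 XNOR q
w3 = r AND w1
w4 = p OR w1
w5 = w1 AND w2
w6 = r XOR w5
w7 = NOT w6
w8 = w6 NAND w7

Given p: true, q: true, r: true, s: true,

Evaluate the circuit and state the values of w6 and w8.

w1 = s OR r = true OR true = true
w2 = w1 XNOR q = true XNOR true = true
w5 = w1 AND w2 = true AND true = true
w6 = r XOR w5 = true XOR true = false
w7 = NOT w6 = NOT false = true
w8 = w6 NAND w7 = false NAND true = true

w6 = false; w8 = true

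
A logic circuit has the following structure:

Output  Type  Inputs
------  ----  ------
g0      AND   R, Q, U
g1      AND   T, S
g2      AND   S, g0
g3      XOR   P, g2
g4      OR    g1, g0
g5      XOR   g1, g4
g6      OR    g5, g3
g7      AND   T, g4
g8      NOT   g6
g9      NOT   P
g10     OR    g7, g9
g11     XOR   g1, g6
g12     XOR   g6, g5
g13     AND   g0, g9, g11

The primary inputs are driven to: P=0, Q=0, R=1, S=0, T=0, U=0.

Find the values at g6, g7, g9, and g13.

g6 = 0  g7 = 0  g9 = 1  g13 = 0

g0 = R AND Q AND U = 1 AND 0 AND 0 = 0
g1 = T AND S = 0 AND 0 = 0
g2 = S AND g0 = 0 AND 0 = 0
g3 = P XOR g2 = 0 XOR 0 = 0
g4 = g1 OR g0 = 0 OR 0 = 0
g5 = g1 XOR g4 = 0 XOR 0 = 0
g6 = g5 OR g3 = 0 OR 0 = 0
g7 = T AND g4 = 0 AND 0 = 0
g9 = NOT P = NOT 0 = 1
g11 = g1 XOR g6 = 0 XOR 0 = 0
g13 = g0 AND g9 AND g11 = 0 AND 1 AND 0 = 0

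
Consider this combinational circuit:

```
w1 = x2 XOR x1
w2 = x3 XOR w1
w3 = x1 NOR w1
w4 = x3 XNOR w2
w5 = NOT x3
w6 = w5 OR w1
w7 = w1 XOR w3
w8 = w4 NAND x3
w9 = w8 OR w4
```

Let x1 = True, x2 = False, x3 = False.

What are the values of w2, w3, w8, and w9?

w2 = True, w3 = False, w8 = True, w9 = True

w1 = x2 XOR x1 = False XOR True = True
w2 = x3 XOR w1 = False XOR True = True
w3 = x1 NOR w1 = True NOR True = False
w4 = x3 XNOR w2 = False XNOR True = False
w8 = w4 NAND x3 = False NAND False = True
w9 = w8 OR w4 = True OR False = True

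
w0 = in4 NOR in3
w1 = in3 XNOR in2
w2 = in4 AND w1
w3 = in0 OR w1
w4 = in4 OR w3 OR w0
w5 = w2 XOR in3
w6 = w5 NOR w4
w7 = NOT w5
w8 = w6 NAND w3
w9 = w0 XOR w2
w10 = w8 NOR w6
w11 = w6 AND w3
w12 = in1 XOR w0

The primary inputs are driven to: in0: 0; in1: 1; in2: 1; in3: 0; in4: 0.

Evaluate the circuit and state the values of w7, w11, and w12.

w7 = 1, w11 = 0, w12 = 0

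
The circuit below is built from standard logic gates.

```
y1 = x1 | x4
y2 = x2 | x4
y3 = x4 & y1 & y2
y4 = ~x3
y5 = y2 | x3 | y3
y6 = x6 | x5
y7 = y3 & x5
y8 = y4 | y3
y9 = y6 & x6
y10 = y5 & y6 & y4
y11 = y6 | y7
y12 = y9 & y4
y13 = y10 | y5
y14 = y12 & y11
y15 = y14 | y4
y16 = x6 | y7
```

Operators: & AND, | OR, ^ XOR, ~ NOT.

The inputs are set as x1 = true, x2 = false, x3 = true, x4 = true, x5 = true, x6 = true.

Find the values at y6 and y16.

y1 = x1 OR x4 = true OR true = true
y2 = x2 OR x4 = false OR true = true
y3 = x4 AND y1 AND y2 = true AND true AND true = true
y6 = x6 OR x5 = true OR true = true
y7 = y3 AND x5 = true AND true = true
y16 = x6 OR y7 = true OR true = true

y6 = true; y16 = true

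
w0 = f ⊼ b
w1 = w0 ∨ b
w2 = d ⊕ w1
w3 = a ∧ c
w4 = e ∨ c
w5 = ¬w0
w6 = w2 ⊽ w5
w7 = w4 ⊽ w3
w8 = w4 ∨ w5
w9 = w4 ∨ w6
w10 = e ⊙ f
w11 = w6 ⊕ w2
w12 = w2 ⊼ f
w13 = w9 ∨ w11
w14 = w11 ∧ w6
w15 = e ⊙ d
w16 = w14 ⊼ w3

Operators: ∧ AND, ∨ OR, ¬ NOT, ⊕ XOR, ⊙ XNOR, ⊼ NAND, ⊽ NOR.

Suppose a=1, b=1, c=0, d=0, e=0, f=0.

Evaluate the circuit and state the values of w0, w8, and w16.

w0 = f NAND b = 0 NAND 1 = 1
w1 = w0 OR b = 1 OR 1 = 1
w2 = d XOR w1 = 0 XOR 1 = 1
w3 = a AND c = 1 AND 0 = 0
w4 = e OR c = 0 OR 0 = 0
w5 = NOT w0 = NOT 1 = 0
w6 = w2 NOR w5 = 1 NOR 0 = 0
w8 = w4 OR w5 = 0 OR 0 = 0
w11 = w6 XOR w2 = 0 XOR 1 = 1
w14 = w11 AND w6 = 1 AND 0 = 0
w16 = w14 NAND w3 = 0 NAND 0 = 1

w0 = 1, w8 = 0, w16 = 1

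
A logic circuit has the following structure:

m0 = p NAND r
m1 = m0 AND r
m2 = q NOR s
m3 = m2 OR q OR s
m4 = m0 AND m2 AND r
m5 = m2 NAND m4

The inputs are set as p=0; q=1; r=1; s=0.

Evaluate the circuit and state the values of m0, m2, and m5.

m0 = 1; m2 = 0; m5 = 1

m0 = p NAND r = 0 NAND 1 = 1
m2 = q NOR s = 1 NOR 0 = 0
m4 = m0 AND m2 AND r = 1 AND 0 AND 1 = 0
m5 = m2 NAND m4 = 0 NAND 0 = 1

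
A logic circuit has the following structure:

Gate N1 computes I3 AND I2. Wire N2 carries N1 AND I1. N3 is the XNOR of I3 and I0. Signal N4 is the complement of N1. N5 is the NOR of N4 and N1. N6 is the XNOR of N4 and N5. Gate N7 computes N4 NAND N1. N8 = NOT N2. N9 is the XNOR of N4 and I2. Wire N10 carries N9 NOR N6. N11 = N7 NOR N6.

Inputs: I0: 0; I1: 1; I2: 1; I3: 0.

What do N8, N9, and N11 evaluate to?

N1 = I3 AND I2 = 0 AND 1 = 0
N2 = N1 AND I1 = 0 AND 1 = 0
N4 = NOT N1 = NOT 0 = 1
N5 = N4 NOR N1 = 1 NOR 0 = 0
N6 = N4 XNOR N5 = 1 XNOR 0 = 0
N7 = N4 NAND N1 = 1 NAND 0 = 1
N8 = NOT N2 = NOT 0 = 1
N9 = N4 XNOR I2 = 1 XNOR 1 = 1
N11 = N7 NOR N6 = 1 NOR 0 = 0

N8 = 1, N9 = 1, N11 = 0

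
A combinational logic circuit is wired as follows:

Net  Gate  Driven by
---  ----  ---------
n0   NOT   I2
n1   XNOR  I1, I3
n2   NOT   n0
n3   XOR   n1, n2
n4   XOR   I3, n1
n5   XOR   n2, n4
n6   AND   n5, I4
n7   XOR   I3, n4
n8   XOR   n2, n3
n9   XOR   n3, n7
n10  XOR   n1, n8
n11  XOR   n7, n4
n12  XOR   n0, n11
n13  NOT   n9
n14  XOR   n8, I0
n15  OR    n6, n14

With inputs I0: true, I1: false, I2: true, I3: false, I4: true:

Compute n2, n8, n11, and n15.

n2 = true, n8 = true, n11 = false, n15 = false

n0 = NOT I2 = NOT true = false
n1 = I1 XNOR I3 = false XNOR false = true
n2 = NOT n0 = NOT false = true
n3 = n1 XOR n2 = true XOR true = false
n4 = I3 XOR n1 = false XOR true = true
n5 = n2 XOR n4 = true XOR true = false
n6 = n5 AND I4 = false AND true = false
n7 = I3 XOR n4 = false XOR true = true
n8 = n2 XOR n3 = true XOR false = true
n11 = n7 XOR n4 = true XOR true = false
n14 = n8 XOR I0 = true XOR true = false
n15 = n6 OR n14 = false OR false = false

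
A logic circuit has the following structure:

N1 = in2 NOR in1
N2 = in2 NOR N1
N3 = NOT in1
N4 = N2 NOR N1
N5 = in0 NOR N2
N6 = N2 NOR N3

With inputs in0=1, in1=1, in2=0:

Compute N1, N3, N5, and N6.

N1 = 0, N3 = 0, N5 = 0, N6 = 0

N1 = in2 NOR in1 = 0 NOR 1 = 0
N2 = in2 NOR N1 = 0 NOR 0 = 1
N3 = NOT in1 = NOT 1 = 0
N5 = in0 NOR N2 = 1 NOR 1 = 0
N6 = N2 NOR N3 = 1 NOR 0 = 0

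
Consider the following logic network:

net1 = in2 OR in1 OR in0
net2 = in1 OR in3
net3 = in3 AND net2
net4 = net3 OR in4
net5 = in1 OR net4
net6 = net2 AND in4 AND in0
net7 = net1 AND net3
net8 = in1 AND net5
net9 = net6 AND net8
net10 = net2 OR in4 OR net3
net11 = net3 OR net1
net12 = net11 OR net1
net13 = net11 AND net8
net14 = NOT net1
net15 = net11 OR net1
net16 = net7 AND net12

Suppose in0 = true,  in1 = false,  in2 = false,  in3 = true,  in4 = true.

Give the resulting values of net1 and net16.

net1 = true, net16 = true

net1 = in2 OR in1 OR in0 = false OR false OR true = true
net2 = in1 OR in3 = false OR true = true
net3 = in3 AND net2 = true AND true = true
net7 = net1 AND net3 = true AND true = true
net11 = net3 OR net1 = true OR true = true
net12 = net11 OR net1 = true OR true = true
net16 = net7 AND net12 = true AND true = true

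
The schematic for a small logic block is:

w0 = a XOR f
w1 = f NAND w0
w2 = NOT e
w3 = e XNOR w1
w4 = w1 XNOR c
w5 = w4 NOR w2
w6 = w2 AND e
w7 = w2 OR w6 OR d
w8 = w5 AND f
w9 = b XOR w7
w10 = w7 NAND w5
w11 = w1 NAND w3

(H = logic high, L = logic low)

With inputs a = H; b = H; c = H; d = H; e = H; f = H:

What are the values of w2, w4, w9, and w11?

w2 = L; w4 = H; w9 = L; w11 = L

w0 = a XOR f = H XOR H = L
w1 = f NAND w0 = H NAND L = H
w2 = NOT e = NOT H = L
w3 = e XNOR w1 = H XNOR H = H
w4 = w1 XNOR c = H XNOR H = H
w6 = w2 AND e = L AND H = L
w7 = w2 OR w6 OR d = L OR L OR H = H
w9 = b XOR w7 = H XOR H = L
w11 = w1 NAND w3 = H NAND H = L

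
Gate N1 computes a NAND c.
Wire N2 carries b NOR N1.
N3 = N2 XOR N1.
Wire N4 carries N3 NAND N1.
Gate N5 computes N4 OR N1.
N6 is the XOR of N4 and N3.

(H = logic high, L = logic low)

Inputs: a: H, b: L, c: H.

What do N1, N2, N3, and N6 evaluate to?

N1 = a NAND c = H NAND H = L
N2 = b NOR N1 = L NOR L = H
N3 = N2 XOR N1 = H XOR L = H
N4 = N3 NAND N1 = H NAND L = H
N6 = N4 XOR N3 = H XOR H = L

N1 = L; N2 = H; N3 = H; N6 = L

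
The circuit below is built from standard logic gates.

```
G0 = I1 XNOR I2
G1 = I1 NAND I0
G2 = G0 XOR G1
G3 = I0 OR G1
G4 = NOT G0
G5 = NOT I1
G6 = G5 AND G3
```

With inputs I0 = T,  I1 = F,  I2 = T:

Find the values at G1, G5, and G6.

G1 = I1 NAND I0 = F NAND T = T
G3 = I0 OR G1 = T OR T = T
G5 = NOT I1 = NOT F = T
G6 = G5 AND G3 = T AND T = T

G1 = T, G5 = T, G6 = T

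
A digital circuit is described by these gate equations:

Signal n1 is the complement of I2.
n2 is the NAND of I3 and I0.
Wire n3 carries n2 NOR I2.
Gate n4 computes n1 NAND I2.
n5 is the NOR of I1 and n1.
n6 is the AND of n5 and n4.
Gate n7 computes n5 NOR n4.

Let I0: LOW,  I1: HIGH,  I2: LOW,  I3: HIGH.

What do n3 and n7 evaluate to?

n1 = NOT I2 = NOT LOW = HIGH
n2 = I3 NAND I0 = HIGH NAND LOW = HIGH
n3 = n2 NOR I2 = HIGH NOR LOW = LOW
n4 = n1 NAND I2 = HIGH NAND LOW = HIGH
n5 = I1 NOR n1 = HIGH NOR HIGH = LOW
n7 = n5 NOR n4 = LOW NOR HIGH = LOW

n3 = LOW, n7 = LOW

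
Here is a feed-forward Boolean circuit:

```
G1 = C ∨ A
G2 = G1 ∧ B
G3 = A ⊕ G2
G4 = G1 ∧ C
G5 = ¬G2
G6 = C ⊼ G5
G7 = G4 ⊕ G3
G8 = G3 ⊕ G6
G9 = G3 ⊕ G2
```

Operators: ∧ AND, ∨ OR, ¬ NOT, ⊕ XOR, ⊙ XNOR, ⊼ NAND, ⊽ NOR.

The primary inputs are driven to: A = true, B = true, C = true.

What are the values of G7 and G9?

G1 = C OR A = true OR true = true
G2 = G1 AND B = true AND true = true
G3 = A XOR G2 = true XOR true = false
G4 = G1 AND C = true AND true = true
G7 = G4 XOR G3 = true XOR false = true
G9 = G3 XOR G2 = false XOR true = true

G7 = true, G9 = true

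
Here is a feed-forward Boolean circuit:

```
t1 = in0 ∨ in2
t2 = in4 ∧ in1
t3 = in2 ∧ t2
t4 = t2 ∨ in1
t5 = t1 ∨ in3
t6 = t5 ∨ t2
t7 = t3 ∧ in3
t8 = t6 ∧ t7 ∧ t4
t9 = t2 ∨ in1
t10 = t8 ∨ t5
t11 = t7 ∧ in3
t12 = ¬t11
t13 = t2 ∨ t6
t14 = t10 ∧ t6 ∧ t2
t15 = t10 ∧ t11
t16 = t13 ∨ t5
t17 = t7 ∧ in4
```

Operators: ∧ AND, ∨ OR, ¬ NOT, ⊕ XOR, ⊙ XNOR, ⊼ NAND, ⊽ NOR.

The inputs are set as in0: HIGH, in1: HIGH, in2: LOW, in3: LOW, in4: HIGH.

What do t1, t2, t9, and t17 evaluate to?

t1 = in0 OR in2 = HIGH OR LOW = HIGH
t2 = in4 AND in1 = HIGH AND HIGH = HIGH
t3 = in2 AND t2 = LOW AND HIGH = LOW
t7 = t3 AND in3 = LOW AND LOW = LOW
t9 = t2 OR in1 = HIGH OR HIGH = HIGH
t17 = t7 AND in4 = LOW AND HIGH = LOW

t1 = HIGH, t2 = HIGH, t9 = HIGH, t17 = LOW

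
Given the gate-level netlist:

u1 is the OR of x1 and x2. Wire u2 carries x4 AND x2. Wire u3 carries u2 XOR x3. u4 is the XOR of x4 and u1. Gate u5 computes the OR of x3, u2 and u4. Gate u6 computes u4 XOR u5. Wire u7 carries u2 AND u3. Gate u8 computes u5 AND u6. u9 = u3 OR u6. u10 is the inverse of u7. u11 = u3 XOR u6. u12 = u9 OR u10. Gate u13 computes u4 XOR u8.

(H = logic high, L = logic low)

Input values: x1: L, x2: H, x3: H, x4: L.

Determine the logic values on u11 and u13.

u1 = x1 OR x2 = L OR H = H
u2 = x4 AND x2 = L AND H = L
u3 = u2 XOR x3 = L XOR H = H
u4 = x4 XOR u1 = L XOR H = H
u5 = x3 OR u2 OR u4 = H OR L OR H = H
u6 = u4 XOR u5 = H XOR H = L
u8 = u5 AND u6 = H AND L = L
u11 = u3 XOR u6 = H XOR L = H
u13 = u4 XOR u8 = H XOR L = H

u11 = H  u13 = H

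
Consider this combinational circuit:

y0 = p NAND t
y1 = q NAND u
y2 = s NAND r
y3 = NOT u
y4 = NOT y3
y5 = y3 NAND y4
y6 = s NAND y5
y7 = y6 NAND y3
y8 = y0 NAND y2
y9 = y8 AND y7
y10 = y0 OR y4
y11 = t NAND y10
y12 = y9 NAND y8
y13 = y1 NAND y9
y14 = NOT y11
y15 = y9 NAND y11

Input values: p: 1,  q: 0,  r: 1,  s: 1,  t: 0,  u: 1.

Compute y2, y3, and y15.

y0 = p NAND t = 1 NAND 0 = 1
y2 = s NAND r = 1 NAND 1 = 0
y3 = NOT u = NOT 1 = 0
y4 = NOT y3 = NOT 0 = 1
y5 = y3 NAND y4 = 0 NAND 1 = 1
y6 = s NAND y5 = 1 NAND 1 = 0
y7 = y6 NAND y3 = 0 NAND 0 = 1
y8 = y0 NAND y2 = 1 NAND 0 = 1
y9 = y8 AND y7 = 1 AND 1 = 1
y10 = y0 OR y4 = 1 OR 1 = 1
y11 = t NAND y10 = 0 NAND 1 = 1
y15 = y9 NAND y11 = 1 NAND 1 = 0

y2 = 0; y3 = 0; y15 = 0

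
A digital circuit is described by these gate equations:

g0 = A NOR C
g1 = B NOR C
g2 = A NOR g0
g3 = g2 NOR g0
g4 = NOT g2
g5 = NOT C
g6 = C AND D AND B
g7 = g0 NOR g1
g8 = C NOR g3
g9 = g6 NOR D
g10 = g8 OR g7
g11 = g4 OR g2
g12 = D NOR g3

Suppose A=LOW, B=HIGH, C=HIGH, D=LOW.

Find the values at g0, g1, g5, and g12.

g0 = LOW; g1 = LOW; g5 = LOW; g12 = HIGH

g0 = A NOR C = LOW NOR HIGH = LOW
g1 = B NOR C = HIGH NOR HIGH = LOW
g2 = A NOR g0 = LOW NOR LOW = HIGH
g3 = g2 NOR g0 = HIGH NOR LOW = LOW
g5 = NOT C = NOT HIGH = LOW
g12 = D NOR g3 = LOW NOR LOW = HIGH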